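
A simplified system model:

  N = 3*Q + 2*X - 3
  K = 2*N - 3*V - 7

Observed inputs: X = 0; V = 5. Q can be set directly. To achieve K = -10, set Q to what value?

Substituting into the N equation gives N = 3*Q - 3.
Substituting into the K equation gives K = 6*Q - 28.
Solve 6*Q - 28 = -10: Q = (-10 + 28) / 6 = 3.

Q = 3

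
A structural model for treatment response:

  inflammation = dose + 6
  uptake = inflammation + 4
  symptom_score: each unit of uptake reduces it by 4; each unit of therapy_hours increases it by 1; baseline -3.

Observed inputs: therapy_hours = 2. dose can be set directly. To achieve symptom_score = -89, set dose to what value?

dose = 12

Substituting into the uptake equation gives uptake = dose + 10.
Substituting into the symptom_score equation gives symptom_score = -4*dose - 41.
Solve -4*dose - 41 = -89: dose = (-89 + 41) / -4 = 12.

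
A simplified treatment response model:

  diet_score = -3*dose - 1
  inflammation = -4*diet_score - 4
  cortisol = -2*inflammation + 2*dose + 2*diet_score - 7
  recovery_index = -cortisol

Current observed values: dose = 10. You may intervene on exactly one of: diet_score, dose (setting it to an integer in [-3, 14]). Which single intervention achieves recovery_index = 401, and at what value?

Intervening on diet_score: recovery_index = -10*diet_score - 21. Reaching 401 requires diet_score = -211/5, not an integer.
Intervening on dose: with other inputs at their observed values, recovery_index = 28*dose + 9. Solving for 401 gives dose = 14, within [-3, 14].

set dose = 14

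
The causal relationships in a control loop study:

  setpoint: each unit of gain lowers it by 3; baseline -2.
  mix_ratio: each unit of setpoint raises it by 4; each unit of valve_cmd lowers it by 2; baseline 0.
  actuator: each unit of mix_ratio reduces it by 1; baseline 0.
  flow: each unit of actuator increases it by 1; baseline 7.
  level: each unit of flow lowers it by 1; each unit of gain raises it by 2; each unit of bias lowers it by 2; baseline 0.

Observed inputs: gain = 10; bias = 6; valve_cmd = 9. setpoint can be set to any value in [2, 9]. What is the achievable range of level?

Intervening on setpoint fixes its value directly, overriding its dependence on gain.
Substituting into the mix_ratio equation gives mix_ratio = 4*setpoint - 18.
actuator becomes -4*setpoint + 18.
Substituting into the flow equation gives flow = -4*setpoint + 25.
Substituting into the level equation gives level = 4*setpoint - 17.
Linear in setpoint, so extremes are at the endpoints: setpoint = 2 gives level = -9; setpoint = 9 gives level = 19.

-9 to 19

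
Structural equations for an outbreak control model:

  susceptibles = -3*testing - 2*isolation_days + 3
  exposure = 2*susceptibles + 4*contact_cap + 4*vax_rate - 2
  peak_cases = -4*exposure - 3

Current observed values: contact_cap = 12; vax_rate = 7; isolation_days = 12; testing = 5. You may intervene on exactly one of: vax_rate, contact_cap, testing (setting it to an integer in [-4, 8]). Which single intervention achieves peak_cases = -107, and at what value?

set testing = 1

Intervening on vax_rate: peak_cases = -16*vax_rate + 101. Reaching -107 requires vax_rate = 13, outside [-4, 8].
Intervening on contact_cap: peak_cases = -16*contact_cap + 181. Reaching -107 requires contact_cap = 18, outside [-4, 8].
Intervening on testing: with other inputs at their observed values, peak_cases = 24*testing - 131. Solving for -107 gives testing = 1, within [-4, 8].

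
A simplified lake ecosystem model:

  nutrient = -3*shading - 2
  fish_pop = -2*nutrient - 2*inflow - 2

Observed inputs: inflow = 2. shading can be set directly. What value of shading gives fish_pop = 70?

Substituting into the fish_pop equation gives fish_pop = 6*shading - 2.
Solve 6*shading - 2 = 70: shading = (70 + 2) / 6 = 12.

shading = 12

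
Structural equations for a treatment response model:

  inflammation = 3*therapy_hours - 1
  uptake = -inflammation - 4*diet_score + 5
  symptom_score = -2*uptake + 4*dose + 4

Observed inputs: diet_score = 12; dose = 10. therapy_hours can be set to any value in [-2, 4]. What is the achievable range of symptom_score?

116 to 152

Substituting into the uptake equation gives uptake = -3*therapy_hours - 42.
This gives symptom_score = 6*therapy_hours + 128.
Linear in therapy_hours, so extremes are at the endpoints: therapy_hours = -2 gives symptom_score = 116; therapy_hours = 4 gives symptom_score = 152.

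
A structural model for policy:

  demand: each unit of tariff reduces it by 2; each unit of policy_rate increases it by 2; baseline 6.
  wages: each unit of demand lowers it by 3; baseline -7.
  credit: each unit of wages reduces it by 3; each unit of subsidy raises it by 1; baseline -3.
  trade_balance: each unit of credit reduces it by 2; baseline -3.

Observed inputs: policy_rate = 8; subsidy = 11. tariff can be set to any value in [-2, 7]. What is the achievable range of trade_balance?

Substituting into the demand equation gives demand = -2*tariff + 22.
wages becomes 6*tariff - 73.
Substituting into the credit equation gives credit = -18*tariff + 227.
Substituting into the trade_balance equation gives trade_balance = 36*tariff - 457.
Linear in tariff, so extremes are at the endpoints: tariff = -2 gives trade_balance = -529; tariff = 7 gives trade_balance = -205.

-529 to -205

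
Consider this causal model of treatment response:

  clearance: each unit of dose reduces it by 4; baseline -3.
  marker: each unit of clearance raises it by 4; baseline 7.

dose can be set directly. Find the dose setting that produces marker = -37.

dose = 2

Substituting into the marker equation gives marker = -16*dose - 5.
Solve -16*dose - 5 = -37: dose = (-37 + 5) / -16 = 2.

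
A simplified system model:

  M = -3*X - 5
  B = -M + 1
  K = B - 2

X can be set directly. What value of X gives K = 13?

Substituting into the B equation gives B = 3*X + 6.
So K = 3*X + 4.
Solve 3*X + 4 = 13: X = (13 - 4) / 3 = 3.

X = 3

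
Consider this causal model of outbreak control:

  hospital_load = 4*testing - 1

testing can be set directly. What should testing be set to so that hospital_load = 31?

Solve 4*testing - 1 = 31: testing = (31 + 1) / 4 = 8.

testing = 8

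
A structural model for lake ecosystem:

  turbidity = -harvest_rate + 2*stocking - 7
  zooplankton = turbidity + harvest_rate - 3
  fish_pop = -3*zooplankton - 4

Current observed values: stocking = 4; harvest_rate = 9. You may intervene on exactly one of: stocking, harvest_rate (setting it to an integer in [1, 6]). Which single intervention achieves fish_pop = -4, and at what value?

set stocking = 5

Intervening on stocking: with other inputs at their observed values, fish_pop = -6*stocking + 26. Solving for -4 gives stocking = 5, within [1, 6].
Intervening on harvest_rate: the paths from harvest_rate to fish_pop cancel (net effect zero), leaving fish_pop = 2; -4 is unreachable this way.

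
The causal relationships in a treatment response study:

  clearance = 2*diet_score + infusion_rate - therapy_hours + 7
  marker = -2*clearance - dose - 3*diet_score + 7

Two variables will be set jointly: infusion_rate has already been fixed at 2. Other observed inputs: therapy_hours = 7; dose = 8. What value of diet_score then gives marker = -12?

diet_score = 1

With infusion_rate held at 2:
Substituting into the clearance equation gives clearance = 2*diet_score + 2.
This gives marker = -7*diet_score - 5.
Solve -7*diet_score - 5 = -12: diet_score = (-12 + 5) / -7 = 1.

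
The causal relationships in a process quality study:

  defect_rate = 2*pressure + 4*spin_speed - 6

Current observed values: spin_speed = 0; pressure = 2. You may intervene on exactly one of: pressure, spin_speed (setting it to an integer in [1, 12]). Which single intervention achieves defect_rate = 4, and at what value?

Intervening on pressure: with other inputs at their observed values, defect_rate = 2*pressure - 6. Solving for 4 gives pressure = 5, within [1, 12].
Intervening on spin_speed: defect_rate = 4*spin_speed - 2. Reaching 4 requires spin_speed = 3/2, not an integer.

set pressure = 5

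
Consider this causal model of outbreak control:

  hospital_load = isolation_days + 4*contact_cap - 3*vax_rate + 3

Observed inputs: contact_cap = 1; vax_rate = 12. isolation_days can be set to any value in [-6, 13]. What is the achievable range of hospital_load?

Substituting into the hospital_load equation gives hospital_load = isolation_days - 29.
Linear in isolation_days, so extremes are at the endpoints: isolation_days = -6 gives hospital_load = -35; isolation_days = 13 gives hospital_load = -16.

-35 to -16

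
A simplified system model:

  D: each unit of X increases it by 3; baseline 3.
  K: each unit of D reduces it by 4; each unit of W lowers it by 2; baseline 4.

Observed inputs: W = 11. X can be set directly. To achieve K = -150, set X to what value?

Substituting into the K equation gives K = -12*X - 30.
Solve -12*X - 30 = -150: X = (-150 + 30) / -12 = 10.

X = 10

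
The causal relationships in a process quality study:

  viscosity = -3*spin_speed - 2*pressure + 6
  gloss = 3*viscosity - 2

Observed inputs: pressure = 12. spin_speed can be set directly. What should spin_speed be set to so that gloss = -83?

Substituting into the viscosity equation gives viscosity = -3*spin_speed - 18.
Substituting into the gloss equation gives gloss = -9*spin_speed - 56.
Solve -9*spin_speed - 56 = -83: spin_speed = (-83 + 56) / -9 = 3.

spin_speed = 3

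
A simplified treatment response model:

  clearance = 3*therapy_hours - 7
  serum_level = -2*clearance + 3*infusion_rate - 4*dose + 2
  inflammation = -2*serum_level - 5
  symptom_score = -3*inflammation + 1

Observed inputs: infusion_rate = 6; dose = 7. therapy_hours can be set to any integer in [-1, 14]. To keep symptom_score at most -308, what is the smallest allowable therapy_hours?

Substituting into the serum_level equation gives serum_level = -6*therapy_hours + 6.
So inflammation = 12*therapy_hours - 17.
Substituting into the symptom_score equation gives symptom_score = -36*therapy_hours + 52.
Require -36*therapy_hours + 52 ≤ -308, so therapy_hours ≥ 10.
The smallest integer in [-1, 14] satisfying this is 10.

therapy_hours = 10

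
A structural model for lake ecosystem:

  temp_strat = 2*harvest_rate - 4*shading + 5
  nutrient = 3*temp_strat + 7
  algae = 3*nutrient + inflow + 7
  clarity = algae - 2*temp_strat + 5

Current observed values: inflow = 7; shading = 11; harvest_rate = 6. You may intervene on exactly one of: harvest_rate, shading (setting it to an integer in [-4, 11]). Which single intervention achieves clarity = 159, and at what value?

set shading = 0

Intervening on harvest_rate: clarity = 14*harvest_rate - 233. Reaching 159 requires harvest_rate = 28, outside [-4, 11].
Intervening on shading: with other inputs at their observed values, clarity = -28*shading + 159. Solving for 159 gives shading = 0, within [-4, 11].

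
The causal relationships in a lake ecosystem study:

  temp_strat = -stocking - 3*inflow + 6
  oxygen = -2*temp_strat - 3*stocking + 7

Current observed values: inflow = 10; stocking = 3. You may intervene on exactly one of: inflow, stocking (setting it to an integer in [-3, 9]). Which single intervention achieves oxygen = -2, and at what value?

Intervening on inflow: with other inputs at their observed values, oxygen = 6*inflow - 8. Solving for -2 gives inflow = 1, within [-3, 9].
Intervening on stocking: oxygen = -stocking + 55. Reaching -2 requires stocking = 57, outside [-3, 9].

set inflow = 1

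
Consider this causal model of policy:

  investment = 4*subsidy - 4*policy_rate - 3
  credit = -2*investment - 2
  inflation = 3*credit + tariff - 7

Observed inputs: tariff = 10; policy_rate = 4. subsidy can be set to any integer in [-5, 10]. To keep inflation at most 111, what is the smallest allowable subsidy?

subsidy = 0

Substituting into the investment equation gives investment = 4*subsidy - 19.
credit becomes -8*subsidy + 36.
inflation becomes -24*subsidy + 111.
Require -24*subsidy + 111 ≤ 111, so subsidy ≥ 0.
The smallest integer in [-5, 10] satisfying this is 0.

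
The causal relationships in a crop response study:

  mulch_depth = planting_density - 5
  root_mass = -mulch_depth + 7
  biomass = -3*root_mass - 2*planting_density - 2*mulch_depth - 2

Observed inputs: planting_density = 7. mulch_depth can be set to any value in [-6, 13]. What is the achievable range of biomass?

Intervening on mulch_depth fixes its value directly, overriding its dependence on planting_density.
Substituting into the biomass equation gives biomass = mulch_depth - 37.
Linear in mulch_depth, so extremes are at the endpoints: mulch_depth = -6 gives biomass = -43; mulch_depth = 13 gives biomass = -24.

-43 to -24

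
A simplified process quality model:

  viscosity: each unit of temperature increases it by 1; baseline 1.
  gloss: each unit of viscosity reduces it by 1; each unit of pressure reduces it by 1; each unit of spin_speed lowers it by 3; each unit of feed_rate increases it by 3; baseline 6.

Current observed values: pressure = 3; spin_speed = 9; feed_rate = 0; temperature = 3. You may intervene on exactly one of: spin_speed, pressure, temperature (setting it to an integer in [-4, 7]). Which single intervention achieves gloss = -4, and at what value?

set spin_speed = 1

Intervening on spin_speed: with other inputs at their observed values, gloss = -3*spin_speed - 1. Solving for -4 gives spin_speed = 1, within [-4, 7].
Intervening on pressure: gloss = -pressure - 25. Reaching -4 requires pressure = -21, outside [-4, 7].
Intervening on temperature: gloss = -temperature - 25. Reaching -4 requires temperature = -21, outside [-4, 7].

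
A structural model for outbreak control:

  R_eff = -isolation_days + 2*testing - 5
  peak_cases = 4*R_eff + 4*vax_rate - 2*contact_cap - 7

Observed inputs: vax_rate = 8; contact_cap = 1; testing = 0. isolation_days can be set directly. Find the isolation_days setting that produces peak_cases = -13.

Substituting into the R_eff equation gives R_eff = -isolation_days - 5.
Substituting into the peak_cases equation gives peak_cases = -4*isolation_days + 3.
Solve -4*isolation_days + 3 = -13: isolation_days = (-13 - 3) / -4 = 4.

isolation_days = 4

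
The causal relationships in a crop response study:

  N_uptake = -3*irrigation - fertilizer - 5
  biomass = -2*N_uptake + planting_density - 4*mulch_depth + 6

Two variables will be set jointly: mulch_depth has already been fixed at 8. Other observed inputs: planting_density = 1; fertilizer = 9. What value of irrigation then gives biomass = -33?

With mulch_depth held at 8:
Substituting into the N_uptake equation gives N_uptake = -3*irrigation - 14.
Substituting into the biomass equation gives biomass = 6*irrigation + 3.
Solve 6*irrigation + 3 = -33: irrigation = (-33 - 3) / 6 = -6.

irrigation = -6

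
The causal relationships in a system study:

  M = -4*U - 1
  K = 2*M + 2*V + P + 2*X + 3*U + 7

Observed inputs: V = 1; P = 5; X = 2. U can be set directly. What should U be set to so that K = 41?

Substituting into the K equation gives K = -5*U + 16.
Solve -5*U + 16 = 41: U = (41 - 16) / -5 = -5.

U = -5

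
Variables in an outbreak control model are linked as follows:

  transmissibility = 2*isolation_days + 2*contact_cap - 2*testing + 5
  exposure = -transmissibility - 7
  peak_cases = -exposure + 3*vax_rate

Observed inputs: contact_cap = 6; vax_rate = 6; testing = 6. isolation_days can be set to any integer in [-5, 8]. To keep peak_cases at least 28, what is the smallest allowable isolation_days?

Substituting into the transmissibility equation gives transmissibility = 2*isolation_days + 5.
exposure becomes -2*isolation_days - 12.
So peak_cases = 2*isolation_days + 30.
Require 2*isolation_days + 30 ≥ 28, so isolation_days ≥ -1.
The smallest integer in [-5, 8] satisfying this is -1.

isolation_days = -1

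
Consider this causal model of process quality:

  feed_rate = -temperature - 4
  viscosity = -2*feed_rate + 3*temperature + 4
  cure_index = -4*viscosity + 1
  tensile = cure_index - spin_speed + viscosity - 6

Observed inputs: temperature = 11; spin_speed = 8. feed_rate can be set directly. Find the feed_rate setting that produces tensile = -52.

feed_rate = 12

Intervening on feed_rate fixes its value directly, overriding its dependence on temperature.
Substituting into the viscosity equation gives viscosity = -2*feed_rate + 37.
cure_index becomes 8*feed_rate - 147.
This gives tensile = 6*feed_rate - 124.
Solve 6*feed_rate - 124 = -52: feed_rate = (-52 + 124) / 6 = 12.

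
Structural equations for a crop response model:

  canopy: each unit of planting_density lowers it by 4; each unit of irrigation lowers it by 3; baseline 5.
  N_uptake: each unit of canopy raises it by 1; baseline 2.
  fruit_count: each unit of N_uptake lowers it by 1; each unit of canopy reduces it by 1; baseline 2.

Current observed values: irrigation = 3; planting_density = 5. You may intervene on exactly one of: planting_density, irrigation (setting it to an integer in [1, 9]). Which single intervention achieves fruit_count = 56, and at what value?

set planting_density = 6

Intervening on planting_density: with other inputs at their observed values, fruit_count = 8*planting_density + 8. Solving for 56 gives planting_density = 6, within [1, 9].
Intervening on irrigation: fruit_count = 6*irrigation + 30. Reaching 56 requires irrigation = 13/3, not an integer.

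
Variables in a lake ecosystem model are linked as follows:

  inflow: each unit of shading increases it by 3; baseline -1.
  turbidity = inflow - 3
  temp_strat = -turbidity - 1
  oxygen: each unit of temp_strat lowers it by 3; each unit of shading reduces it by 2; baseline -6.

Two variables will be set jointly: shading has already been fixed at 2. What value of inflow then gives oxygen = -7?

With shading held at 2:
Intervening on inflow fixes its value directly, overriding its dependence on shading.
Substituting into the temp_strat equation gives temp_strat = -inflow + 2.
Substituting into the oxygen equation gives oxygen = 3*inflow - 16.
Solve 3*inflow - 16 = -7: inflow = (-7 + 16) / 3 = 3.

inflow = 3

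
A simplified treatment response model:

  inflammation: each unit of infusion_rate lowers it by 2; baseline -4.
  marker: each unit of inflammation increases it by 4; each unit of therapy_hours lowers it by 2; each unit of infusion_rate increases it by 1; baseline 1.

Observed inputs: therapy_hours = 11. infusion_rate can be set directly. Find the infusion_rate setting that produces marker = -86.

Substituting into the marker equation gives marker = -7*infusion_rate - 37.
Solve -7*infusion_rate - 37 = -86: infusion_rate = (-86 + 37) / -7 = 7.

infusion_rate = 7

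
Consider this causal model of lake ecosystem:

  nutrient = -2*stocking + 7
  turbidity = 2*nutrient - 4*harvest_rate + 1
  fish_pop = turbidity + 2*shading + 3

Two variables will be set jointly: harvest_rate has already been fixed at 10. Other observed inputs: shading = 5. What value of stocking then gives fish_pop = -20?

stocking = 2

With harvest_rate held at 10:
Substituting into the turbidity equation gives turbidity = -4*stocking - 25.
Substituting into the fish_pop equation gives fish_pop = -4*stocking - 12.
Solve -4*stocking - 12 = -20: stocking = (-20 + 12) / -4 = 2.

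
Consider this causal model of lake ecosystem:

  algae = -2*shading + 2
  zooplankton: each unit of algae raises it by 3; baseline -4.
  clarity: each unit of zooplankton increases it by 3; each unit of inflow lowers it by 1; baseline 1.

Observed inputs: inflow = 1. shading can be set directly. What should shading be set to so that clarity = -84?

shading = 5

Substituting into the zooplankton equation gives zooplankton = -6*shading + 2.
Substituting into the clarity equation gives clarity = -18*shading + 6.
Solve -18*shading + 6 = -84: shading = (-84 - 6) / -18 = 5.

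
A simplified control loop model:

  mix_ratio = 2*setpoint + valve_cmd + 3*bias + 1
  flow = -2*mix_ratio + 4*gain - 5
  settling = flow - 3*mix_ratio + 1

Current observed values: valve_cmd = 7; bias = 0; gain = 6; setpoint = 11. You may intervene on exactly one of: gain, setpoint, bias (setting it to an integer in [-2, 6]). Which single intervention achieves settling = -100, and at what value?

Intervening on gain: settling = 4*gain - 154. Reaching -100 requires gain = 27/2, not an integer.
Intervening on setpoint: settling = -10*setpoint - 20. Reaching -100 requires setpoint = 8, outside [-2, 6].
Intervening on bias: with other inputs at their observed values, settling = -15*bias - 130. Solving for -100 gives bias = -2, within [-2, 6].

set bias = -2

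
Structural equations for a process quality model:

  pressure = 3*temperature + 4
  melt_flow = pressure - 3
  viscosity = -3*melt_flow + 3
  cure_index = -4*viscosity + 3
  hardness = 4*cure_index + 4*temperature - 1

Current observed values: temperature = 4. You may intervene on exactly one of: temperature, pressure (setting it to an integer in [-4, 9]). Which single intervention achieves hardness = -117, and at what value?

Intervening on temperature: hardness = 148*temperature + 11. Reaching -117 requires temperature = -32/37, not an integer.
Intervening on pressure: with other inputs at their observed values, hardness = 48*pressure - 165. Solving for -117 gives pressure = 1, within [-4, 9].

set pressure = 1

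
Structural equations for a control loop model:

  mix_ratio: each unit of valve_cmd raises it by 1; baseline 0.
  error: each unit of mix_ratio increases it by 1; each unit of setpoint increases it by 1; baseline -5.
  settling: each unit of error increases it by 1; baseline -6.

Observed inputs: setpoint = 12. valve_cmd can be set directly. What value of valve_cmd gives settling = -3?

valve_cmd = -4

Substituting into the error equation gives error = valve_cmd + 7.
So settling = valve_cmd + 1.
Solve valve_cmd + 1 = -3: valve_cmd = (-3 - 1) / 1 = -4.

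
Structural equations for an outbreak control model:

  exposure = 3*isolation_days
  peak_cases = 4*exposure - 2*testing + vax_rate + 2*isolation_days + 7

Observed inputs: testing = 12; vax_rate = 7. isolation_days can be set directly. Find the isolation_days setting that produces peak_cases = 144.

isolation_days = 11

Substituting into the peak_cases equation gives peak_cases = 14*isolation_days - 10.
Solve 14*isolation_days - 10 = 144: isolation_days = (144 + 10) / 14 = 11.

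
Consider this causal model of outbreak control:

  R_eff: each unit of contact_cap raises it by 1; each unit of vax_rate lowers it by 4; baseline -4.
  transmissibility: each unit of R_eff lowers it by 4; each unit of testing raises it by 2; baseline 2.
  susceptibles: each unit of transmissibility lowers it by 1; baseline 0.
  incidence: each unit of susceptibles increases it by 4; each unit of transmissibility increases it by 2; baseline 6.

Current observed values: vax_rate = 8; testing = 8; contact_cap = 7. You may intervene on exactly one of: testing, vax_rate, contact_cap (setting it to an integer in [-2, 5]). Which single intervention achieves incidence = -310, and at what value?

set contact_cap = 1

Intervening on testing: incidence = -4*testing - 230. Reaching -310 requires testing = 20, outside [-2, 5].
Intervening on vax_rate: incidence = -32*vax_rate - 6. Reaching -310 requires vax_rate = 19/2, not an integer.
Intervening on contact_cap: with other inputs at their observed values, incidence = 8*contact_cap - 318. Solving for -310 gives contact_cap = 1, within [-2, 5].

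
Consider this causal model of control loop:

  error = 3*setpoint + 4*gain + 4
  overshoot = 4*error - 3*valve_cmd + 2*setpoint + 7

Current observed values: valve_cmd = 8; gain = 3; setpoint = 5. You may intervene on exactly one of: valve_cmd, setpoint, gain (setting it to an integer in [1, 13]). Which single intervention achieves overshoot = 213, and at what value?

set gain = 9

Intervening on valve_cmd: overshoot = -3*valve_cmd + 141. Reaching 213 requires valve_cmd = -24, outside [1, 13].
Intervening on setpoint: overshoot = 14*setpoint + 47. Reaching 213 requires setpoint = 83/7, not an integer.
Intervening on gain: with other inputs at their observed values, overshoot = 16*gain + 69. Solving for 213 gives gain = 9, within [1, 13].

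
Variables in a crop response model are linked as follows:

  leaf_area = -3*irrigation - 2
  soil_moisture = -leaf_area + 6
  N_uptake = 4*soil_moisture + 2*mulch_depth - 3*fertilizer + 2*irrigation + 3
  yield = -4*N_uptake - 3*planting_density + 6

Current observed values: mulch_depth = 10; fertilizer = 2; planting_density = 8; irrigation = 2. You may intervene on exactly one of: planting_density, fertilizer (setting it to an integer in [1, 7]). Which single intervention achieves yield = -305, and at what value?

Intervening on planting_density: with other inputs at their observed values, yield = -3*planting_density - 302. Solving for -305 gives planting_density = 1, within [1, 7].
Intervening on fertilizer: yield = 12*fertilizer - 350. Reaching -305 requires fertilizer = 15/4, not an integer.

set planting_density = 1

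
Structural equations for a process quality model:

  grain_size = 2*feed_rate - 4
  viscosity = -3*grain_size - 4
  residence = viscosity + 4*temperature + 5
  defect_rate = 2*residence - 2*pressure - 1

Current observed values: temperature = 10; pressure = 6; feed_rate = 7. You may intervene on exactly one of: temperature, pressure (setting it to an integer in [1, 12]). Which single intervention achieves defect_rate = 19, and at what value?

set pressure = 1

Intervening on temperature: defect_rate = 8*temperature - 71. Reaching 19 requires temperature = 45/4, not an integer.
Intervening on pressure: with other inputs at their observed values, defect_rate = -2*pressure + 21. Solving for 19 gives pressure = 1, within [1, 12].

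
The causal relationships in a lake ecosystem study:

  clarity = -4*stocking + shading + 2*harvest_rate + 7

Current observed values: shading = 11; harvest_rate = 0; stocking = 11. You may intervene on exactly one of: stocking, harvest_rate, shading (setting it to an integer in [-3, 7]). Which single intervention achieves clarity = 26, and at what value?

set stocking = -2

Intervening on stocking: with other inputs at their observed values, clarity = -4*stocking + 18. Solving for 26 gives stocking = -2, within [-3, 7].
Intervening on harvest_rate: clarity = 2*harvest_rate - 26. Reaching 26 requires harvest_rate = 26, outside [-3, 7].
Intervening on shading: clarity = shading - 37. Reaching 26 requires shading = 63, outside [-3, 7].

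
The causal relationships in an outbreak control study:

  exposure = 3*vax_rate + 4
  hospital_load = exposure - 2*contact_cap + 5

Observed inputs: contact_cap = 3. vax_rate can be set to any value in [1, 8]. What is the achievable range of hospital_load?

Substituting into the hospital_load equation gives hospital_load = 3*vax_rate + 3.
Linear in vax_rate, so extremes are at the endpoints: vax_rate = 1 gives hospital_load = 6; vax_rate = 8 gives hospital_load = 27.

6 to 27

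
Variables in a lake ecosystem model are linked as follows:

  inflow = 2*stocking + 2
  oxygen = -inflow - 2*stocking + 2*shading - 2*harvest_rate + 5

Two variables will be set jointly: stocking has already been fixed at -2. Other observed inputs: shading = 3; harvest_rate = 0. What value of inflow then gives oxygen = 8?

inflow = 7

With stocking held at -2:
Intervening on inflow fixes its value directly, overriding its dependence on stocking.
Substituting into the oxygen equation gives oxygen = -inflow + 15.
Solve -inflow + 15 = 8: inflow = (8 - 15) / -1 = 7.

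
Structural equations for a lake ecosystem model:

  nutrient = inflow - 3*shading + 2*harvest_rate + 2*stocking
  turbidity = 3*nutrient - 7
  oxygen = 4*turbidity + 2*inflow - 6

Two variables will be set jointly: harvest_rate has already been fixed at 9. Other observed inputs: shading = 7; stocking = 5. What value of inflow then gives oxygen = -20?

inflow = -5

With harvest_rate held at 9:
Substituting into the nutrient equation gives nutrient = inflow + 7.
Substituting into the turbidity equation gives turbidity = 3*inflow + 14.
Substituting into the oxygen equation gives oxygen = 14*inflow + 50.
Solve 14*inflow + 50 = -20: inflow = (-20 - 50) / 14 = -5.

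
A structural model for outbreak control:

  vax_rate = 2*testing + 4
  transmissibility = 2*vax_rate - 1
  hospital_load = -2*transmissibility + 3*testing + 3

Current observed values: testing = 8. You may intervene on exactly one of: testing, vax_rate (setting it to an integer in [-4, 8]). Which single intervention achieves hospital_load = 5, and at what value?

set vax_rate = 6

Intervening on testing: hospital_load = -5*testing - 11. Reaching 5 requires testing = -16/5, not an integer.
Intervening on vax_rate: with other inputs at their observed values, hospital_load = -4*vax_rate + 29. Solving for 5 gives vax_rate = 6, within [-4, 8].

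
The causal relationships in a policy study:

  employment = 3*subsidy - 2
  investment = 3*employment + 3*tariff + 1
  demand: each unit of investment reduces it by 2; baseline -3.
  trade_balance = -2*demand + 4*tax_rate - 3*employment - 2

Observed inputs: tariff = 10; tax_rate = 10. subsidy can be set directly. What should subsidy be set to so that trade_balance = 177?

subsidy = 1

Substituting into the investment equation gives investment = 9*subsidy + 25.
This gives demand = -18*subsidy - 53.
So trade_balance = 27*subsidy + 150.
Solve 27*subsidy + 150 = 177: subsidy = (177 - 150) / 27 = 1.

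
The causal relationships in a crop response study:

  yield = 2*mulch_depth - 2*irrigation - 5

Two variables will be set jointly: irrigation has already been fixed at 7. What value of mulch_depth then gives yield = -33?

With irrigation held at 7:
Substituting into the yield equation gives yield = 2*mulch_depth - 19.
Solve 2*mulch_depth - 19 = -33: mulch_depth = (-33 + 19) / 2 = -7.

mulch_depth = -7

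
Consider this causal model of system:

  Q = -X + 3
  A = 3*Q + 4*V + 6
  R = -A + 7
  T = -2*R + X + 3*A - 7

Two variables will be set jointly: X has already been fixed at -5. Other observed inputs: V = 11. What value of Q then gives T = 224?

Q = 0

With X held at -5:
Intervening on Q fixes its value directly, overriding its dependence on X.
Substituting into the A equation gives A = 3*Q + 50.
Substituting into the R equation gives R = -3*Q - 43.
T becomes 15*Q + 224.
Solve 15*Q + 224 = 224: Q = (224 - 224) / 15 = 0.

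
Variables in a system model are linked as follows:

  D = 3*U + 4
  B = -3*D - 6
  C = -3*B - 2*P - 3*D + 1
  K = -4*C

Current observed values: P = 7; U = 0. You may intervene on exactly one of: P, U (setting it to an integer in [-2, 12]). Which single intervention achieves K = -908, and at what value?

Intervening on P: K = 8*P - 172. Reaching -908 requires P = -92, outside [-2, 12].
Intervening on U: with other inputs at their observed values, K = -72*U - 116. Solving for -908 gives U = 11, within [-2, 12].

set U = 11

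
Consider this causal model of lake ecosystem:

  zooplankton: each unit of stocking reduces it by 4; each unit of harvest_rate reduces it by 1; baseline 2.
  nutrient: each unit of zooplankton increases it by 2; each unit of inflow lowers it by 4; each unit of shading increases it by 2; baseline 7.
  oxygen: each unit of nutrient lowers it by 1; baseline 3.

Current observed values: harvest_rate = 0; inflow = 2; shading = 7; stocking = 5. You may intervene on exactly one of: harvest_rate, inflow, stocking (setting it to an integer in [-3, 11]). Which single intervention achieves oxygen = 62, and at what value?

set inflow = 11

Intervening on harvest_rate: oxygen = 2*harvest_rate + 26. Reaching 62 requires harvest_rate = 18, outside [-3, 11].
Intervening on inflow: with other inputs at their observed values, oxygen = 4*inflow + 18. Solving for 62 gives inflow = 11, within [-3, 11].
Intervening on stocking: oxygen = 8*stocking - 14. Reaching 62 requires stocking = 19/2, not an integer.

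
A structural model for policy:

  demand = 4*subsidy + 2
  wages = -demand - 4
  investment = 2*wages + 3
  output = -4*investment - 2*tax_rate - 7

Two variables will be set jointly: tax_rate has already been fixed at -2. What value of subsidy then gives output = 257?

subsidy = 7

With tax_rate held at -2:
Substituting into the wages equation gives wages = -4*subsidy - 6.
Substituting into the investment equation gives investment = -8*subsidy - 9.
Substituting into the output equation gives output = 32*subsidy + 33.
Solve 32*subsidy + 33 = 257: subsidy = (257 - 33) / 32 = 7.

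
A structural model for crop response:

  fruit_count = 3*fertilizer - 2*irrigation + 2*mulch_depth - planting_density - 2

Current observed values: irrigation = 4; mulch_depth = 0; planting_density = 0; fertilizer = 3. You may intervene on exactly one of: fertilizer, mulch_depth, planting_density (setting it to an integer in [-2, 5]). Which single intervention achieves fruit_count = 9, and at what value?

Intervening on fertilizer: fruit_count = 3*fertilizer - 10. Reaching 9 requires fertilizer = 19/3, not an integer.
Intervening on mulch_depth: with other inputs at their observed values, fruit_count = 2*mulch_depth - 1. Solving for 9 gives mulch_depth = 5, within [-2, 5].
Intervening on planting_density: fruit_count = -planting_density - 1. Reaching 9 requires planting_density = -10, outside [-2, 5].

set mulch_depth = 5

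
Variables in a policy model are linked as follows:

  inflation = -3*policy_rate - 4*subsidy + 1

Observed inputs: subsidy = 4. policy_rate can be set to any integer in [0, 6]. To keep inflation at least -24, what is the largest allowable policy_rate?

policy_rate = 3

Substituting into the inflation equation gives inflation = -3*policy_rate - 15.
Require -3*policy_rate - 15 ≥ -24, so policy_rate ≤ 3.
The largest integer in [0, 6] satisfying this is 3.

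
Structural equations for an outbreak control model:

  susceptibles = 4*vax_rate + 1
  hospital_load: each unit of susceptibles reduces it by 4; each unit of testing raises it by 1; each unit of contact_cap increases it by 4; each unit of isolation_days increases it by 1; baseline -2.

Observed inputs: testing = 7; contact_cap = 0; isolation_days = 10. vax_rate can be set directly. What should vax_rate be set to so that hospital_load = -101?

vax_rate = 7

Substituting into the hospital_load equation gives hospital_load = -16*vax_rate + 11.
Solve -16*vax_rate + 11 = -101: vax_rate = (-101 - 11) / -16 = 7.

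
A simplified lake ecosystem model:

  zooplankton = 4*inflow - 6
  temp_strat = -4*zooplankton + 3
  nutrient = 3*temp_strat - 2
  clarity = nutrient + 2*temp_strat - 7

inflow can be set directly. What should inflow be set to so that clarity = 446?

inflow = -4

Substituting into the temp_strat equation gives temp_strat = -16*inflow + 27.
nutrient becomes -48*inflow + 79.
This gives clarity = -80*inflow + 126.
Solve -80*inflow + 126 = 446: inflow = (446 - 126) / -80 = -4.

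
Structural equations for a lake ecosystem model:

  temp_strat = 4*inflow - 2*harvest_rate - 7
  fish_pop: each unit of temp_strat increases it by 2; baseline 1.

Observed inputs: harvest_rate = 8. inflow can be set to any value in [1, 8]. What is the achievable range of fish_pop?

-37 to 19

Substituting into the temp_strat equation gives temp_strat = 4*inflow - 23.
This gives fish_pop = 8*inflow - 45.
Linear in inflow, so extremes are at the endpoints: inflow = 1 gives fish_pop = -37; inflow = 8 gives fish_pop = 19.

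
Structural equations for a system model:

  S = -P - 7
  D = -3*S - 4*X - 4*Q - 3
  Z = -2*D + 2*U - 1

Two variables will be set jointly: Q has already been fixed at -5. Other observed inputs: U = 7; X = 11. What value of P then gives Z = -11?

P = 6

With Q held at -5:
Substituting into the D equation gives D = 3*P - 6.
Substituting into the Z equation gives Z = -6*P + 25.
Solve -6*P + 25 = -11: P = (-11 - 25) / -6 = 6.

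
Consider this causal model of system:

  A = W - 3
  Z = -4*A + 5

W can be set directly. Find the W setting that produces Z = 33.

Substituting into the Z equation gives Z = -4*W + 17.
Solve -4*W + 17 = 33: W = (33 - 17) / -4 = -4.

W = -4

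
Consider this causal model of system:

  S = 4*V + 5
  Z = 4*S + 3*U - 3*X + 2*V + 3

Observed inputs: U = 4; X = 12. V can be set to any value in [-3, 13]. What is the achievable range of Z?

-55 to 233

Substituting into the Z equation gives Z = 18*V - 1.
Linear in V, so extremes are at the endpoints: V = -3 gives Z = -55; V = 13 gives Z = 233.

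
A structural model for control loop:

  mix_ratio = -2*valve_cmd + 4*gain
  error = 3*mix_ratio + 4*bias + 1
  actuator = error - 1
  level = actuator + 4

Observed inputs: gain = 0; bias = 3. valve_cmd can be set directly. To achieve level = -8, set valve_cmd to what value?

valve_cmd = 4

Substituting into the mix_ratio equation gives mix_ratio = -2*valve_cmd.
Substituting into the error equation gives error = -6*valve_cmd + 13.
actuator becomes -6*valve_cmd + 12.
level becomes -6*valve_cmd + 16.
Solve -6*valve_cmd + 16 = -8: valve_cmd = (-8 - 16) / -6 = 4.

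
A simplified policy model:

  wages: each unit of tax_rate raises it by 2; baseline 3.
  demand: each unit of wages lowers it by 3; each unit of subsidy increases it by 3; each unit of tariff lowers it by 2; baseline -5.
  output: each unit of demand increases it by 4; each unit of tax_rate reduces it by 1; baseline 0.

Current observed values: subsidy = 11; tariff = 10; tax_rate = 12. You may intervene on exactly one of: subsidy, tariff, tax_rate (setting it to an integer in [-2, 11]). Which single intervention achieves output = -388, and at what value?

Intervening on subsidy: with other inputs at their observed values, output = 12*subsidy - 436. Solving for -388 gives subsidy = 4, within [-2, 11].
Intervening on tariff: output = -8*tariff - 224. Reaching -388 requires tariff = 41/2, not an integer.
Intervening on tax_rate: output = -25*tax_rate - 4. Reaching -388 requires tax_rate = 384/25, not an integer.

set subsidy = 4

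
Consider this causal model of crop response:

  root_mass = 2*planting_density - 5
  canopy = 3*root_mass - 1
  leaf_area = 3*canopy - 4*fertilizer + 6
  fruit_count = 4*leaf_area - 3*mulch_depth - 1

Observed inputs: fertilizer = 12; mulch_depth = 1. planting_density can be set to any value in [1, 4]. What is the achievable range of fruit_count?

-292 to -76

Substituting into the canopy equation gives canopy = 6*planting_density - 16.
Substituting into the leaf_area equation gives leaf_area = 18*planting_density - 90.
This gives fruit_count = 72*planting_density - 364.
Linear in planting_density, so extremes are at the endpoints: planting_density = 1 gives fruit_count = -292; planting_density = 4 gives fruit_count = -76.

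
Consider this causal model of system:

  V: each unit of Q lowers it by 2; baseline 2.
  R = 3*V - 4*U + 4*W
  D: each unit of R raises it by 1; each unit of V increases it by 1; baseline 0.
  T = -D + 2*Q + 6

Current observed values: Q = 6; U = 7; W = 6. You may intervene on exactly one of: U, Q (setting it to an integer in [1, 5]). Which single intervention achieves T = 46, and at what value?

Intervening on U: with other inputs at their observed values, T = 4*U + 34. Solving for 46 gives U = 3, within [1, 5].
Intervening on Q: T = 10*Q + 2. Reaching 46 requires Q = 22/5, not an integer.

set U = 3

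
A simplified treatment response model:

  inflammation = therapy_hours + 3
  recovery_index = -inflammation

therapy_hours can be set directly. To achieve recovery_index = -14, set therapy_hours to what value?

therapy_hours = 11

Substituting into the recovery_index equation gives recovery_index = -therapy_hours - 3.
Solve -therapy_hours - 3 = -14: therapy_hours = (-14 + 3) / -1 = 11.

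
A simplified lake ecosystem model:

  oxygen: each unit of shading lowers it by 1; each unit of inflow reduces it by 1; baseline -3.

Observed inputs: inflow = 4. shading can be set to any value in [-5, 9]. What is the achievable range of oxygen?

Substituting into the oxygen equation gives oxygen = -shading - 7.
Linear in shading, so extremes are at the endpoints: shading = -5 gives oxygen = -2; shading = 9 gives oxygen = -16.

-16 to -2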